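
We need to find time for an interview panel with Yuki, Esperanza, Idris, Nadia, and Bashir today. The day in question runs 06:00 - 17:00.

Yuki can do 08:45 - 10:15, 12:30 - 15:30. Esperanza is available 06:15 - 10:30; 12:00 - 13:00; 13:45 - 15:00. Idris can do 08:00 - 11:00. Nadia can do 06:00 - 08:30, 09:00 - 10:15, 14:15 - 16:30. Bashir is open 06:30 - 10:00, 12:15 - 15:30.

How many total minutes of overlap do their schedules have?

60

Yuki ∩ Esperanza: 08:45-10:15, 12:30-13:00, 13:45-15:00.
Yuki ∩ Esperanza ∩ Idris: 08:45-10:15.
Yuki ∩ Esperanza ∩ Idris ∩ Nadia: 09:00-10:15.
Yuki ∩ Esperanza ∩ Idris ∩ Nadia ∩ Bashir: 09:00-10:00.
That's a single block of 60 minutes.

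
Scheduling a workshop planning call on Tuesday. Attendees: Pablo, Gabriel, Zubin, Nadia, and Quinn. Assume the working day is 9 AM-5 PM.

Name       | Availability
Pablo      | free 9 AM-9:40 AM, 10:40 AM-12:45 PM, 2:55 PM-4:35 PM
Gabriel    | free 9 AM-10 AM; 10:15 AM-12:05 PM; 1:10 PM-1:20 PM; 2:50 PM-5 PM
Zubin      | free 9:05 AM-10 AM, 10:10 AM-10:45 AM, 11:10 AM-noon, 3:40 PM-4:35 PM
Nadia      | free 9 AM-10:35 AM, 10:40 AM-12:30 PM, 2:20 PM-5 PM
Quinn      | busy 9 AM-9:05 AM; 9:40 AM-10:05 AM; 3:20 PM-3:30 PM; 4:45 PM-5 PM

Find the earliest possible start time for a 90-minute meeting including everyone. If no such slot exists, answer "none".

none

Pablo free: 09:00-09:40, 10:40-12:45, 14:55-16:35.
Gabriel free: 09:00-10:00, 10:15-12:05, 13:10-13:20, 14:50-17:00.
Zubin free: 09:05-10:00, 10:10-10:45, 11:10-12:00, 15:40-16:35.
Nadia free: 09:00-10:35, 10:40-12:30, 14:20-17:00.
Quinn free: 09:05-09:40, 10:05-15:20, 15:30-16:45 (invert busy blocks within the working day).
Pablo ∩ Gabriel: 09:00-09:40, 10:40-12:05, 14:55-16:35.
Pablo ∩ Gabriel ∩ Zubin: 09:05-09:40, 10:40-10:45, 11:10-12:00, 15:40-16:35.
Pablo ∩ Gabriel ∩ Zubin ∩ Nadia: 09:05-09:40, 10:40-10:45, 11:10-12:00, 15:40-16:35.
Pablo ∩ Gabriel ∩ Zubin ∩ Nadia ∩ Quinn: 09:05-09:40, 10:40-10:45, 11:10-12:00, 15:40-16:35.
So the common availability across everyone is 09:05-09:40, 10:40-10:45, 11:10-12:00, 15:40-16:35.
No common window is at least 90 minutes long.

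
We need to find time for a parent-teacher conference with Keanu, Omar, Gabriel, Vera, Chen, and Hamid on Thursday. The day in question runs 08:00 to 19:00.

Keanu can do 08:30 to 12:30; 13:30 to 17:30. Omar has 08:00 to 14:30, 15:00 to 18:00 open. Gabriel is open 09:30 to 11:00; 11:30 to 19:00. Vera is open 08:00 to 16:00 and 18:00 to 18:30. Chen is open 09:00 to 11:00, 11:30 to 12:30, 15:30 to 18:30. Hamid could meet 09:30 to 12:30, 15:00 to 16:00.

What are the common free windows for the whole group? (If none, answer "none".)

Keanu ∩ Omar: 08:30-12:30, 13:30-14:30, 15:00-17:30.
Keanu ∩ Omar ∩ Gabriel: 09:30-11:00, 11:30-12:30, 13:30-14:30, 15:00-17:30.
Keanu ∩ Omar ∩ Gabriel ∩ Vera: 09:30-11:00, 11:30-12:30, 13:30-14:30, 15:00-16:00.
Keanu ∩ Omar ∩ Gabriel ∩ Vera ∩ Chen: 09:30-11:00, 11:30-12:30, 15:30-16:00.
Keanu ∩ Omar ∩ Gabriel ∩ Vera ∩ Chen ∩ Hamid: 09:30-11:00, 11:30-12:30, 15:30-16:00.

09:30-11:00, 11:30-12:30, 15:30-16:00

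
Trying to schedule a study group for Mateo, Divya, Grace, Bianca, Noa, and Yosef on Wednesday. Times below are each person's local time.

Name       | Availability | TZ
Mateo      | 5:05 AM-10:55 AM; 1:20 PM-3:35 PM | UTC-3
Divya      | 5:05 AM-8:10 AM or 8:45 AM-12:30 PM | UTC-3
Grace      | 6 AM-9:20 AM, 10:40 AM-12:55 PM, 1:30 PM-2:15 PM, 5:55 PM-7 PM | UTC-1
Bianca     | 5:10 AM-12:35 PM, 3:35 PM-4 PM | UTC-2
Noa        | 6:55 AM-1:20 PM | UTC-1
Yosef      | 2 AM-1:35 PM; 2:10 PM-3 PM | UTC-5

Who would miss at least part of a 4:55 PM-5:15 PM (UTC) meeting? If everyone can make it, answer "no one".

Bianca, Divya, Grace, Noa

Mateo in UTC: 08:05-13:55, 16:20-18:35 (add 3h to convert from UTC-3).
Divya in UTC: 08:05-11:10, 11:45-15:30 (add 3h to convert from UTC-3).
Grace in UTC: 07:00-10:20, 11:40-13:55, 14:30-15:15, 18:55-20:00 (add 1h to convert from UTC-1).
Bianca in UTC: 07:10-14:35, 17:35-18:00 (add 2h to convert from UTC-2).
Noa in UTC: 07:55-14:20 (add 1h to convert from UTC-1).
Yosef in UTC: 07:00-18:35, 19:10-20:00 (add 5h to convert from UTC-5).
Mateo: free for 16:55-17:15. Divya: not fully free for 16:55-17:15. Grace: not fully free for 16:55-17:15. Bianca: not fully free for 16:55-17:15. Noa: not fully free for 16:55-17:15. Yosef: free for 16:55-17:15.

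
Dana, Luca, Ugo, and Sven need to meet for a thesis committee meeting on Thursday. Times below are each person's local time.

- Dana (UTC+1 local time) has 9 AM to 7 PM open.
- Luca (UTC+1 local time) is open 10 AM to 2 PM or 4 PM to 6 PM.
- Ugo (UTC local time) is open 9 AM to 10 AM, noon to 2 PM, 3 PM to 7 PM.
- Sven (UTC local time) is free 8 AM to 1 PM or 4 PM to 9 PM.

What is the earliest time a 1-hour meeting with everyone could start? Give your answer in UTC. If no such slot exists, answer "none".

Dana in UTC: 08:00-18:00 (subtract 1h to convert from UTC+1).
Luca in UTC: 09:00-13:00, 15:00-17:00 (subtract 1h to convert from UTC+1).
Ugo in UTC: 09:00-10:00, 12:00-14:00, 15:00-19:00.
Sven in UTC: 08:00-13:00, 16:00-21:00.
Dana ∩ Luca: 09:00-13:00, 15:00-17:00.
Dana ∩ Luca ∩ Ugo: 09:00-10:00, 12:00-13:00, 15:00-17:00.
Dana ∩ Luca ∩ Ugo ∩ Sven: 09:00-10:00, 12:00-13:00, 16:00-17:00.
The first common window of at least 60 minutes is 09:00-10:00, so the earliest start is 09:00.

09:00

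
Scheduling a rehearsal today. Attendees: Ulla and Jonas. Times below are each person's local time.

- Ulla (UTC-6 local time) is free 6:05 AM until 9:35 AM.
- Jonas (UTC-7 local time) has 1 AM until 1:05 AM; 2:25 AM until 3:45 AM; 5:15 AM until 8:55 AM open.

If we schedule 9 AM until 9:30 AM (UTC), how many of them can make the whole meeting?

0

Ulla in UTC: 12:05-15:35 (add 6h to convert from UTC-6).
Jonas in UTC: 08:00-08:05, 09:25-10:45, 12:15-15:55 (add 7h to convert from UTC-7).
nobody can make the full 09:00-09:30 slot — that's 0.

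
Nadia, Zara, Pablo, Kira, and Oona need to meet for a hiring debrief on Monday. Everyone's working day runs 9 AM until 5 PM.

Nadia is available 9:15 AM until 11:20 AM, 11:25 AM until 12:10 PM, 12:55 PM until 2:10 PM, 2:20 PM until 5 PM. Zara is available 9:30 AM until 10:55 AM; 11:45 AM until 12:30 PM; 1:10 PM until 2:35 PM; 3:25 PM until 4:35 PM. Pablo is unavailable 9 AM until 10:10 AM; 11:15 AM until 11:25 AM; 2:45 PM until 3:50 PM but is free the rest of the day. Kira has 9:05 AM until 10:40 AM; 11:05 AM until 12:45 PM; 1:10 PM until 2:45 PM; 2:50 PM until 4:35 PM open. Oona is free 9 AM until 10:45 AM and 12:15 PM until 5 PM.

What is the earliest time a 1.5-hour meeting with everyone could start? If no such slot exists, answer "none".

Nadia free: 09:15-11:20, 11:25-12:10, 12:55-14:10, 14:20-17:00.
Zara free: 09:30-10:55, 11:45-12:30, 13:10-14:35, 15:25-16:35.
Pablo free: 10:10-11:15, 11:25-14:45, 15:50-17:00 (invert busy blocks within the working day).
Kira free: 09:05-10:40, 11:05-12:45, 13:10-14:45, 14:50-16:35.
Oona free: 09:00-10:45, 12:15-17:00.
Nadia ∩ Zara: 09:30-10:55, 11:45-12:10, 13:10-14:10, 14:20-14:35, 15:25-16:35.
Nadia ∩ Zara ∩ Pablo: 10:10-10:55, 11:45-12:10, 13:10-14:10, 14:20-14:35, 15:50-16:35.
Nadia ∩ Zara ∩ Pablo ∩ Kira: 10:10-10:40, 11:45-12:10, 13:10-14:10, 14:20-14:35, 15:50-16:35.
Nadia ∩ Zara ∩ Pablo ∩ Kira ∩ Oona: 10:10-10:40, 13:10-14:10, 14:20-14:35, 15:50-16:35.
Those are the intersection windows.
No common window is at least 90 minutes long.

none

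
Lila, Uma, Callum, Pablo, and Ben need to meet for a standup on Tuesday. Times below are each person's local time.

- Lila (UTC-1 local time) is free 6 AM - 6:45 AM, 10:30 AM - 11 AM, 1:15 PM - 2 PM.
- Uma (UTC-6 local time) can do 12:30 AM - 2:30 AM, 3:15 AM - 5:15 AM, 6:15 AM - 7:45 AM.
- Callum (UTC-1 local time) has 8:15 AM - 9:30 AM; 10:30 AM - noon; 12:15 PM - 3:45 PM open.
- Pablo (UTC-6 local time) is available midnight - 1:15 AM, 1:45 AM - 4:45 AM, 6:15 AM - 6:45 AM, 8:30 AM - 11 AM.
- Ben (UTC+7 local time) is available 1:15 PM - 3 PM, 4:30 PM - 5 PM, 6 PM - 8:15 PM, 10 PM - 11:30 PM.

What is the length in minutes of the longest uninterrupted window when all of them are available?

0

Lila in UTC: 07:00-07:45, 11:30-12:00, 14:15-15:00 (add 1h to convert from UTC-1).
Uma in UTC: 06:30-08:30, 09:15-11:15, 12:15-13:45 (add 6h to convert from UTC-6).
Callum in UTC: 09:15-10:30, 11:30-13:00, 13:15-16:45 (add 1h to convert from UTC-1).
Pablo in UTC: 06:00-07:15, 07:45-10:45, 12:15-12:45, 14:30-17:00 (add 6h to convert from UTC-6).
Ben in UTC: 06:15-08:00, 09:30-10:00, 11:00-13:15, 15:00-16:30 (subtract 7h to convert from UTC+7).
Lila ∩ Uma: 07:00-07:45.
Lila ∩ Uma ∩ Callum: ∅.
Lila ∩ Uma ∩ Callum ∩ Pablo: ∅.
Lila ∩ Uma ∩ Callum ∩ Pablo ∩ Ben: ∅.
There is no time when everyone is free.
No common window exists, so the longest block is 0 minutes.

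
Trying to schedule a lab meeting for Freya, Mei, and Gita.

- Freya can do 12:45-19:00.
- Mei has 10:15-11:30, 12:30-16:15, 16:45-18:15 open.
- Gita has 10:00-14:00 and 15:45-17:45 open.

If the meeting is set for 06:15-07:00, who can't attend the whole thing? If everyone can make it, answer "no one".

Freya: not fully free for 06:15-07:00. Mei: not fully free for 06:15-07:00. Gita: not fully free for 06:15-07:00.

Freya, Gita, Mei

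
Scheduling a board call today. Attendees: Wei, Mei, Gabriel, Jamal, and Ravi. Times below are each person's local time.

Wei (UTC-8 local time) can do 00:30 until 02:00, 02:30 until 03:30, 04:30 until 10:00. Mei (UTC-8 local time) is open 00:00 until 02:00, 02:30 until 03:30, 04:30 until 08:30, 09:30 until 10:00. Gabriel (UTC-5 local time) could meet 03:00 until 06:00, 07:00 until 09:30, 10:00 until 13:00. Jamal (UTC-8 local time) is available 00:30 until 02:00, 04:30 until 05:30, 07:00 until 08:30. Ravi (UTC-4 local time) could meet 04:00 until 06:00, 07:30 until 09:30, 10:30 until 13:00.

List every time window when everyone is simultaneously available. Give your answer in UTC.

Wei in UTC: 08:30-10:00, 10:30-11:30, 12:30-18:00 (add 8h to convert from UTC-8).
Mei in UTC: 08:00-10:00, 10:30-11:30, 12:30-16:30, 17:30-18:00 (add 8h to convert from UTC-8).
Gabriel in UTC: 08:00-11:00, 12:00-14:30, 15:00-18:00 (add 5h to convert from UTC-5).
Jamal in UTC: 08:30-10:00, 12:30-13:30, 15:00-16:30 (add 8h to convert from UTC-8).
Ravi in UTC: 08:00-10:00, 11:30-13:30, 14:30-17:00 (add 4h to convert from UTC-4).
Wei ∩ Mei: 08:30-10:00, 10:30-11:30, 12:30-16:30, 17:30-18:00.
Wei ∩ Mei ∩ Gabriel: 08:30-10:00, 10:30-11:00, 12:30-14:30, 15:00-16:30, 17:30-18:00.
Wei ∩ Mei ∩ Gabriel ∩ Jamal: 08:30-10:00, 12:30-13:30, 15:00-16:30.
Wei ∩ Mei ∩ Gabriel ∩ Jamal ∩ Ravi: 08:30-10:00, 12:30-13:30, 15:00-16:30.
Those are the intersection windows.

08:30-10:00, 12:30-13:30, 15:00-16:30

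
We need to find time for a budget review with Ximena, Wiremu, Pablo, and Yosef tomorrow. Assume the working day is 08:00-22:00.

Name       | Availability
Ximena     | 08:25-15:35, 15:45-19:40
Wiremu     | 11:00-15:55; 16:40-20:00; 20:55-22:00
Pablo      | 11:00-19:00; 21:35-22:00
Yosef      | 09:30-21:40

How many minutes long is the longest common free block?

Ximena ∩ Wiremu: 11:00-15:35, 15:45-15:55, 16:40-19:40.
Ximena ∩ Wiremu ∩ Pablo: 11:00-15:35, 15:45-15:55, 16:40-19:00.
Ximena ∩ Wiremu ∩ Pablo ∩ Yosef: 11:00-15:35, 15:45-15:55, 16:40-19:00.
So the common availability across everyone is 11:00-15:35, 15:45-15:55, 16:40-19:00.
The longest is 11:00-15:35 at 275 minutes.

275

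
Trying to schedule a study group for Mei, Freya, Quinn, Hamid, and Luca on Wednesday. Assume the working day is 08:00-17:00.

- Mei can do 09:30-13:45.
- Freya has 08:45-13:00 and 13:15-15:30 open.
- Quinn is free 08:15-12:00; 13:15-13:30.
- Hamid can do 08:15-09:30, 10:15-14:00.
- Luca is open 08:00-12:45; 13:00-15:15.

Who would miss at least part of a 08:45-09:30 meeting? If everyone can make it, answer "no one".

Mei

Mei: not fully free for 08:45-09:30. Freya: free for 08:45-09:30. Quinn: free for 08:45-09:30. Hamid: free for 08:45-09:30. Luca: free for 08:45-09:30.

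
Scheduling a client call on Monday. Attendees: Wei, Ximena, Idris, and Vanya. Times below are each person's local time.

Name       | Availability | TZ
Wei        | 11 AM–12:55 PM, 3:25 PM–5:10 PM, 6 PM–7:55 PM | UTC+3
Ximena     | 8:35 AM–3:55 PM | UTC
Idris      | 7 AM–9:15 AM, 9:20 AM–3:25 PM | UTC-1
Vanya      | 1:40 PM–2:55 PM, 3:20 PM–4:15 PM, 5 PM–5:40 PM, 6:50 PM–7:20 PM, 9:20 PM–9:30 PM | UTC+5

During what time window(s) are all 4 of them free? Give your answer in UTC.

08:40-09:55, 12:25-12:40, 13:50-14:10

Wei in UTC: 08:00-09:55, 12:25-14:10, 15:00-16:55 (subtract 3h to convert from UTC+3).
Ximena in UTC: 08:35-15:55.
Idris in UTC: 08:00-10:15, 10:20-16:25 (add 1h to convert from UTC-1).
Vanya in UTC: 08:40-09:55, 10:20-11:15, 12:00-12:40, 13:50-14:20, 16:20-16:30 (subtract 5h to convert from UTC+5).
Wei ∩ Ximena: 08:35-09:55, 12:25-14:10, 15:00-15:55.
Wei ∩ Ximena ∩ Idris: 08:35-09:55, 12:25-14:10, 15:00-15:55.
Wei ∩ Ximena ∩ Idris ∩ Vanya: 08:40-09:55, 12:25-12:40, 13:50-14:10.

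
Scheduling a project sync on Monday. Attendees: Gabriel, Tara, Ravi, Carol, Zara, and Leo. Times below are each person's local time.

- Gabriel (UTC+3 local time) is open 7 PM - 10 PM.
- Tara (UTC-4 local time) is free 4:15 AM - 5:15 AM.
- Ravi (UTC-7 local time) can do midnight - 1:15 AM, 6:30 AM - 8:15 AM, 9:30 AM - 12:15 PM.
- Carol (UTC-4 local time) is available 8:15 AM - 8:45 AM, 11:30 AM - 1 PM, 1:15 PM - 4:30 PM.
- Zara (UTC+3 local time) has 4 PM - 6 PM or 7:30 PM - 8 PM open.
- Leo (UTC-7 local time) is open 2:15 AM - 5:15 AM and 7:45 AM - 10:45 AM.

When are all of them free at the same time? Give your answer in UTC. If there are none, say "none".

Gabriel in UTC: 16:00-19:00 (subtract 3h to convert from UTC+3).
Tara in UTC: 08:15-09:15 (add 4h to convert from UTC-4).
Ravi in UTC: 07:00-08:15, 13:30-15:15, 16:30-19:15 (add 7h to convert from UTC-7).
Carol in UTC: 12:15-12:45, 15:30-17:00, 17:15-20:30 (add 4h to convert from UTC-4).
Zara in UTC: 13:00-15:00, 16:30-17:00 (subtract 3h to convert from UTC+3).
Leo in UTC: 09:15-12:15, 14:45-17:45 (add 7h to convert from UTC-7).
Gabriel ∩ Tara: ∅.
Gabriel ∩ Tara ∩ Ravi: ∅.
Gabriel ∩ Tara ∩ Ravi ∩ Carol: ∅.
Gabriel ∩ Tara ∩ Ravi ∩ Carol ∩ Zara: ∅.
Gabriel ∩ Tara ∩ Ravi ∩ Carol ∩ Zara ∩ Leo: ∅.
There is no time when everyone is free.

none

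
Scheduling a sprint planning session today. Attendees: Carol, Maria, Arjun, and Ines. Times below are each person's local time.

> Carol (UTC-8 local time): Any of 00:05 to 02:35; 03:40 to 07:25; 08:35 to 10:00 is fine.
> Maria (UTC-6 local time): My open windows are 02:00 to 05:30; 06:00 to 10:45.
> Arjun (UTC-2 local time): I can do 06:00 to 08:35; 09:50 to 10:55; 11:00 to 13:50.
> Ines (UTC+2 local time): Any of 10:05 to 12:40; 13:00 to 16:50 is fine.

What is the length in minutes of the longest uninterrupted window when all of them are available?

150

Carol in UTC: 08:05-10:35, 11:40-15:25, 16:35-18:00 (add 8h to convert from UTC-8).
Maria in UTC: 08:00-11:30, 12:00-16:45 (add 6h to convert from UTC-6).
Arjun in UTC: 08:00-10:35, 11:50-12:55, 13:00-15:50 (add 2h to convert from UTC-2).
Ines in UTC: 08:05-10:40, 11:00-14:50 (subtract 2h to convert from UTC+2).
Carol ∩ Maria: 08:05-10:35, 12:00-15:25, 16:35-16:45.
Carol ∩ Maria ∩ Arjun: 08:05-10:35, 12:00-12:55, 13:00-15:25.
Carol ∩ Maria ∩ Arjun ∩ Ines: 08:05-10:35, 12:00-12:55, 13:00-14:50.
The longest is 08:05-10:35 at 150 minutes.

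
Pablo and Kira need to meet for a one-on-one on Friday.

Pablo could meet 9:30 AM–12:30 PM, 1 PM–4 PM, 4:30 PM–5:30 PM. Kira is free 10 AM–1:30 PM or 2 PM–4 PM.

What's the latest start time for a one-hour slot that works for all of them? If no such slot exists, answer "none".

Pablo ∩ Kira: 10:00-12:30, 13:00-13:30, 14:00-16:00.
The last common window of at least 60 minutes is 14:00-16:00; a 60-minute meeting can start as late as 15:00 and still end by 16:00.

15:00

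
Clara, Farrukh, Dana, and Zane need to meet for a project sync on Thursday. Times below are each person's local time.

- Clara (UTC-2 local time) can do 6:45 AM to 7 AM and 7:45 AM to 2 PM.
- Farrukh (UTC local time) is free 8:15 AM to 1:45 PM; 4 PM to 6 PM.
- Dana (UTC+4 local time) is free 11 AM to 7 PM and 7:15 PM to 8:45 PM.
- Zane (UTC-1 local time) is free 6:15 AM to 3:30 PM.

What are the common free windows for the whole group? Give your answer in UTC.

08:45-09:00, 09:45-13:45

Clara in UTC: 08:45-09:00, 09:45-16:00 (add 2h to convert from UTC-2).
Farrukh in UTC: 08:15-13:45, 16:00-18:00.
Dana in UTC: 07:00-15:00, 15:15-16:45 (subtract 4h to convert from UTC+4).
Zane in UTC: 07:15-16:30 (add 1h to convert from UTC-1).
Clara ∩ Farrukh: 08:45-09:00, 09:45-13:45.
Clara ∩ Farrukh ∩ Dana: 08:45-09:00, 09:45-13:45.
Clara ∩ Farrukh ∩ Dana ∩ Zane: 08:45-09:00, 09:45-13:45.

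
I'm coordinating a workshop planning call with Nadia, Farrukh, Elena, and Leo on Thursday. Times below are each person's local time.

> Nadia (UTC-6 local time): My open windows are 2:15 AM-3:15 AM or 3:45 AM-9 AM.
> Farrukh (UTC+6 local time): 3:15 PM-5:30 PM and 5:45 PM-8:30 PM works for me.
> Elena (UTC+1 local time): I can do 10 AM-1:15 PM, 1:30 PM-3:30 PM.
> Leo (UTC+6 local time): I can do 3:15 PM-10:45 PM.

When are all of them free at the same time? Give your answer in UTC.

Nadia in UTC: 08:15-09:15, 09:45-15:00 (add 6h to convert from UTC-6).
Farrukh in UTC: 09:15-11:30, 11:45-14:30 (subtract 6h to convert from UTC+6).
Elena in UTC: 09:00-12:15, 12:30-14:30 (subtract 1h to convert from UTC+1).
Leo in UTC: 09:15-16:45 (subtract 6h to convert from UTC+6).
Nadia ∩ Farrukh: 09:45-11:30, 11:45-14:30.
Nadia ∩ Farrukh ∩ Elena: 09:45-11:30, 11:45-12:15, 12:30-14:30.
Nadia ∩ Farrukh ∩ Elena ∩ Leo: 09:45-11:30, 11:45-12:15, 12:30-14:30.
So the common availability across everyone is 09:45-11:30, 11:45-12:15, 12:30-14:30.

09:45-11:30, 11:45-12:15, 12:30-14:30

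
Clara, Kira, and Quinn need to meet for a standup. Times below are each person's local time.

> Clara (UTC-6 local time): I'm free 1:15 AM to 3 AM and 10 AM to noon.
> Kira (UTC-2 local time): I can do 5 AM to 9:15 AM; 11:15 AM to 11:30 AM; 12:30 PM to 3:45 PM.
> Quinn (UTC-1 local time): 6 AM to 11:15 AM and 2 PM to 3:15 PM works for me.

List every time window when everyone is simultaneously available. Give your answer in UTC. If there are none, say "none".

07:15-09:00, 16:00-16:15

Clara in UTC: 07:15-09:00, 16:00-18:00 (add 6h to convert from UTC-6).
Kira in UTC: 07:00-11:15, 13:15-13:30, 14:30-17:45 (add 2h to convert from UTC-2).
Quinn in UTC: 07:00-12:15, 15:00-16:15 (add 1h to convert from UTC-1).
Clara ∩ Kira: 07:15-09:00, 16:00-17:45.
Clara ∩ Kira ∩ Quinn: 07:15-09:00, 16:00-16:15.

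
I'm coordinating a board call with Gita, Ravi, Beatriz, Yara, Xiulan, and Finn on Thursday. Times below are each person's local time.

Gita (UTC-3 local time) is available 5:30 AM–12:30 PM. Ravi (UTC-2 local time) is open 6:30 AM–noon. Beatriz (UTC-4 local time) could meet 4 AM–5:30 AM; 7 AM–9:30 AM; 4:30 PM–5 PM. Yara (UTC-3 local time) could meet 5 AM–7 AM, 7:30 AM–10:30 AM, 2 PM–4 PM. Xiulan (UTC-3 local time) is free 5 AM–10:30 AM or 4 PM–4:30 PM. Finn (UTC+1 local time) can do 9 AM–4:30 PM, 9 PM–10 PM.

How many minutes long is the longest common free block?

Gita in UTC: 08:30-15:30 (add 3h to convert from UTC-3).
Ravi in UTC: 08:30-14:00 (add 2h to convert from UTC-2).
Beatriz in UTC: 08:00-09:30, 11:00-13:30, 20:30-21:00 (add 4h to convert from UTC-4).
Yara in UTC: 08:00-10:00, 10:30-13:30, 17:00-19:00 (add 3h to convert from UTC-3).
Xiulan in UTC: 08:00-13:30, 19:00-19:30 (add 3h to convert from UTC-3).
Finn in UTC: 08:00-15:30, 20:00-21:00 (subtract 1h to convert from UTC+1).
Gita ∩ Ravi: 08:30-14:00.
Gita ∩ Ravi ∩ Beatriz: 08:30-09:30, 11:00-13:30.
Gita ∩ Ravi ∩ Beatriz ∩ Yara: 08:30-09:30, 11:00-13:30.
Gita ∩ Ravi ∩ Beatriz ∩ Yara ∩ Xiulan: 08:30-09:30, 11:00-13:30.
Gita ∩ Ravi ∩ Beatriz ∩ Yara ∩ Xiulan ∩ Finn: 08:30-09:30, 11:00-13:30.
The longest is 11:00-13:30 at 150 minutes.

150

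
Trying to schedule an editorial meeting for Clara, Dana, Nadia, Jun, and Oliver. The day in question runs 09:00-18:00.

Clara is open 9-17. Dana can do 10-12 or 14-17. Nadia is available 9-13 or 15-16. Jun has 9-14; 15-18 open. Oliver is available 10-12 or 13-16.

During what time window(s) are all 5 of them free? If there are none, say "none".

10:00-12:00, 15:00-16:00

Clara ∩ Dana: 10:00-12:00, 14:00-17:00.
Clara ∩ Dana ∩ Nadia: 10:00-12:00, 15:00-16:00.
Clara ∩ Dana ∩ Nadia ∩ Jun: 10:00-12:00, 15:00-16:00.
Clara ∩ Dana ∩ Nadia ∩ Jun ∩ Oliver: 10:00-12:00, 15:00-16:00.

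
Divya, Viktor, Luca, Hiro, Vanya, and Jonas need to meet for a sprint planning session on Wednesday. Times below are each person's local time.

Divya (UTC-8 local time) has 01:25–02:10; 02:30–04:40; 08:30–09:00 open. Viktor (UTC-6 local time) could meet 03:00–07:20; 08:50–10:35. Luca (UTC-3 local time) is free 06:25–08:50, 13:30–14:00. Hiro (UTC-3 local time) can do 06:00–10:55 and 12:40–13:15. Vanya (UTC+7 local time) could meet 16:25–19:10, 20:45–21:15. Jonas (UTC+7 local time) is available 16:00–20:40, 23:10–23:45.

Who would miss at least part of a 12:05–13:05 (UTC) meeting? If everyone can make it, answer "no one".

Divya in UTC: 09:25-10:10, 10:30-12:40, 16:30-17:00 (add 8h to convert from UTC-8).
Viktor in UTC: 09:00-13:20, 14:50-16:35 (add 6h to convert from UTC-6).
Luca in UTC: 09:25-11:50, 16:30-17:00 (add 3h to convert from UTC-3).
Hiro in UTC: 09:00-13:55, 15:40-16:15 (add 3h to convert from UTC-3).
Vanya in UTC: 09:25-12:10, 13:45-14:15 (subtract 7h to convert from UTC+7).
Jonas in UTC: 09:00-13:40, 16:10-16:45 (subtract 7h to convert from UTC+7).
Divya: not fully free for 12:05-13:05. Viktor: free for 12:05-13:05. Luca: not fully free for 12:05-13:05. Hiro: free for 12:05-13:05. Vanya: not fully free for 12:05-13:05. Jonas: free for 12:05-13:05.

Divya, Luca, Vanya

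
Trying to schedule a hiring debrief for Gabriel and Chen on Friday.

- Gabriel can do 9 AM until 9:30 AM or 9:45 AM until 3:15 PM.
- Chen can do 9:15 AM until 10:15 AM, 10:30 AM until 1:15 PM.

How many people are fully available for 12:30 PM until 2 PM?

1

Gabriel can make the full 12:30-14:00 slot — that's 1.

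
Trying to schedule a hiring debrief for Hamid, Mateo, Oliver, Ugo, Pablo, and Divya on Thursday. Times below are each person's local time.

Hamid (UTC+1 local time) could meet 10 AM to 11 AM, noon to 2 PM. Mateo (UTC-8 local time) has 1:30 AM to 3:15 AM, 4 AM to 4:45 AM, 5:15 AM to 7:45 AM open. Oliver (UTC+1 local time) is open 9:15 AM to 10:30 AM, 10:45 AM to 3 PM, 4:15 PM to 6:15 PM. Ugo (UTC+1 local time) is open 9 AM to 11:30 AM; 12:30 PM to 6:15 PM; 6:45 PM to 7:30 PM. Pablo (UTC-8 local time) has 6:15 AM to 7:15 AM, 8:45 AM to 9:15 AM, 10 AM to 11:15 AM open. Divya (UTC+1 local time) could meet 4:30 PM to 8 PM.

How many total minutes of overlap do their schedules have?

Hamid in UTC: 09:00-10:00, 11:00-13:00 (subtract 1h to convert from UTC+1).
Mateo in UTC: 09:30-11:15, 12:00-12:45, 13:15-15:45 (add 8h to convert from UTC-8).
Oliver in UTC: 08:15-09:30, 09:45-14:00, 15:15-17:15 (subtract 1h to convert from UTC+1).
Ugo in UTC: 08:00-10:30, 11:30-17:15, 17:45-18:30 (subtract 1h to convert from UTC+1).
Pablo in UTC: 14:15-15:15, 16:45-17:15, 18:00-19:15 (add 8h to convert from UTC-8).
Divya in UTC: 15:30-19:00 (subtract 1h to convert from UTC+1).
Hamid ∩ Mateo: 09:30-10:00, 11:00-11:15, 12:00-12:45.
Hamid ∩ Mateo ∩ Oliver: 09:45-10:00, 11:00-11:15, 12:00-12:45.
Hamid ∩ Mateo ∩ Oliver ∩ Ugo: 09:45-10:00, 12:00-12:45.
Hamid ∩ Mateo ∩ Oliver ∩ Ugo ∩ Pablo: ∅.
Hamid ∩ Mateo ∩ Oliver ∩ Ugo ∩ Pablo ∩ Divya: ∅.
There is no time when everyone is free.
There is no common window, so the total is 0 minutes.

0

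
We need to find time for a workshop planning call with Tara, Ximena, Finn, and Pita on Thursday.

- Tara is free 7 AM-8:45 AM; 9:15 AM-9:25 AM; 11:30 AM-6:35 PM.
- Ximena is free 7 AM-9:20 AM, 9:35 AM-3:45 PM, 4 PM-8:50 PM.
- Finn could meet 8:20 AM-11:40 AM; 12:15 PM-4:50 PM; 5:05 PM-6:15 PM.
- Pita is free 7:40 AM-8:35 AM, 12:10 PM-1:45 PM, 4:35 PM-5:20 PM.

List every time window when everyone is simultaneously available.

08:20-08:35, 12:15-13:45, 16:35-16:50, 17:05-17:20

Tara ∩ Ximena: 07:00-08:45, 09:15-09:20, 11:30-15:45, 16:00-18:35.
Tara ∩ Ximena ∩ Finn: 08:20-08:45, 09:15-09:20, 11:30-11:40, 12:15-15:45, 16:00-16:50, 17:05-18:15.
Tara ∩ Ximena ∩ Finn ∩ Pita: 08:20-08:35, 12:15-13:45, 16:35-16:50, 17:05-17:20.
Those are the intersection windows.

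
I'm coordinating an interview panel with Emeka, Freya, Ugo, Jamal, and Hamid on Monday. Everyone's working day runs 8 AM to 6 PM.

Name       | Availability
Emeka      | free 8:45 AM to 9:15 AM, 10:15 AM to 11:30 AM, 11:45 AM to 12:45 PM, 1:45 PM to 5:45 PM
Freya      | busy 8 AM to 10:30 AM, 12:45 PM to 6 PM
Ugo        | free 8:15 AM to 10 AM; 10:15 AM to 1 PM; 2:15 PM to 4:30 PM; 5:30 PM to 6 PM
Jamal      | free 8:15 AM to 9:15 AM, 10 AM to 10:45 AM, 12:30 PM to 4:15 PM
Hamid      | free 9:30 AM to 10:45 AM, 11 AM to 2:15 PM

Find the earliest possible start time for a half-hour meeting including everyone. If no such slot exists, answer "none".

Emeka free: 08:45-09:15, 10:15-11:30, 11:45-12:45, 13:45-17:45.
Freya free: 10:30-12:45 (invert busy blocks within the working day).
Ugo free: 08:15-10:00, 10:15-13:00, 14:15-16:30, 17:30-18:00.
Jamal free: 08:15-09:15, 10:00-10:45, 12:30-16:15.
Hamid free: 09:30-10:45, 11:00-14:15.
Emeka ∩ Freya: 10:30-11:30, 11:45-12:45.
Emeka ∩ Freya ∩ Ugo: 10:30-11:30, 11:45-12:45.
Emeka ∩ Freya ∩ Ugo ∩ Jamal: 10:30-10:45, 12:30-12:45.
Emeka ∩ Freya ∩ Ugo ∩ Jamal ∩ Hamid: 10:30-10:45, 12:30-12:45.
No common window is at least 30 minutes long.

none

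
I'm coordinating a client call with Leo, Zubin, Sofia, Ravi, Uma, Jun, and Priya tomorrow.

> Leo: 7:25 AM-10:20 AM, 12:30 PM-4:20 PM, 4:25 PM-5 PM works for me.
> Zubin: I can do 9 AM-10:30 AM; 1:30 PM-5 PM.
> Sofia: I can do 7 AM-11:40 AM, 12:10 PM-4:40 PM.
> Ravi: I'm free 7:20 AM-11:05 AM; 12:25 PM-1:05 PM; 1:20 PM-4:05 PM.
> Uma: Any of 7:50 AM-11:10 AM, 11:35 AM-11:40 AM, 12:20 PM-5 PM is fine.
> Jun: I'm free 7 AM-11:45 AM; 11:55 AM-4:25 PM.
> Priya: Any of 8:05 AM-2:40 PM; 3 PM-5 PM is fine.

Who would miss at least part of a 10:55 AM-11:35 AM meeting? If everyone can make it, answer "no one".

Leo, Ravi, Uma, Zubin

Leo: not fully free for 10:55-11:35. Zubin: not fully free for 10:55-11:35. Sofia: free for 10:55-11:35. Ravi: not fully free for 10:55-11:35. Uma: not fully free for 10:55-11:35. Jun: free for 10:55-11:35. Priya: free for 10:55-11:35.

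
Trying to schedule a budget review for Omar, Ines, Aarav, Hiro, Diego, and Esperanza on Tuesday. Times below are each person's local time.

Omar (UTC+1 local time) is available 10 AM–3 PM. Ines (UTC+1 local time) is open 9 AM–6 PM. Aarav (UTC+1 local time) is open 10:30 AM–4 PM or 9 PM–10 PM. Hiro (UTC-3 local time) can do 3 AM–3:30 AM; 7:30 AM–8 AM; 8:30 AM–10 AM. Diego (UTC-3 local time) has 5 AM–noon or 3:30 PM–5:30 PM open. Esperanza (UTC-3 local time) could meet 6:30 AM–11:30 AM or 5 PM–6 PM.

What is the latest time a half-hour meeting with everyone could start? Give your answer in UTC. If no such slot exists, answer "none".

Omar in UTC: 09:00-14:00 (subtract 1h to convert from UTC+1).
Ines in UTC: 08:00-17:00 (subtract 1h to convert from UTC+1).
Aarav in UTC: 09:30-15:00, 20:00-21:00 (subtract 1h to convert from UTC+1).
Hiro in UTC: 06:00-06:30, 10:30-11:00, 11:30-13:00 (add 3h to convert from UTC-3).
Diego in UTC: 08:00-15:00, 18:30-20:30 (add 3h to convert from UTC-3).
Esperanza in UTC: 09:30-14:30, 20:00-21:00 (add 3h to convert from UTC-3).
Omar ∩ Ines: 09:00-14:00.
Omar ∩ Ines ∩ Aarav: 09:30-14:00.
Omar ∩ Ines ∩ Aarav ∩ Hiro: 10:30-11:00, 11:30-13:00.
Omar ∩ Ines ∩ Aarav ∩ Hiro ∩ Diego: 10:30-11:00, 11:30-13:00.
Omar ∩ Ines ∩ Aarav ∩ Hiro ∩ Diego ∩ Esperanza: 10:30-11:00, 11:30-13:00.
The last common window of at least 30 minutes is 11:30-13:00; a 30-minute meeting can start as late as 12:30 and still end by 13:00.

12:30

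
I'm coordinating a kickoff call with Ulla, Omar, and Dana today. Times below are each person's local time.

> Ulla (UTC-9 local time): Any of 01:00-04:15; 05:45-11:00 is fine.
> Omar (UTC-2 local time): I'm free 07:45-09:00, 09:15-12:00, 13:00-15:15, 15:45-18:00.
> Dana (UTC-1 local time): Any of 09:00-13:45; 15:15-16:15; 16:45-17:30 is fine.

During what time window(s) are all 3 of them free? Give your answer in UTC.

10:00-11:00, 11:15-13:15, 16:15-17:15, 17:45-18:30

Ulla in UTC: 10:00-13:15, 14:45-20:00 (add 9h to convert from UTC-9).
Omar in UTC: 09:45-11:00, 11:15-14:00, 15:00-17:15, 17:45-20:00 (add 2h to convert from UTC-2).
Dana in UTC: 10:00-14:45, 16:15-17:15, 17:45-18:30 (add 1h to convert from UTC-1).
Ulla ∩ Omar: 10:00-11:00, 11:15-13:15, 15:00-17:15, 17:45-20:00.
Ulla ∩ Omar ∩ Dana: 10:00-11:00, 11:15-13:15, 16:15-17:15, 17:45-18:30.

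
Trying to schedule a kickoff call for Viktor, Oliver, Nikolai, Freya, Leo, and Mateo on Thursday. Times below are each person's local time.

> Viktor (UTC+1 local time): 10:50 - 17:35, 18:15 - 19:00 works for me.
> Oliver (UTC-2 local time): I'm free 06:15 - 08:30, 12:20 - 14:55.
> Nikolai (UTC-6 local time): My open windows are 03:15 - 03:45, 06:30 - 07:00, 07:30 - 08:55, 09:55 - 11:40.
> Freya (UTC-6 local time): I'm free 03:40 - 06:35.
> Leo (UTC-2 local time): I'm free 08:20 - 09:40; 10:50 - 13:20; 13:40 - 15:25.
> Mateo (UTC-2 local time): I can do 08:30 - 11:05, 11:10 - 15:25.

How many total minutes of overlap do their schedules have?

Viktor in UTC: 09:50-16:35, 17:15-18:00 (subtract 1h to convert from UTC+1).
Oliver in UTC: 08:15-10:30, 14:20-16:55 (add 2h to convert from UTC-2).
Nikolai in UTC: 09:15-09:45, 12:30-13:00, 13:30-14:55, 15:55-17:40 (add 6h to convert from UTC-6).
Freya in UTC: 09:40-12:35 (add 6h to convert from UTC-6).
Leo in UTC: 10:20-11:40, 12:50-15:20, 15:40-17:25 (add 2h to convert from UTC-2).
Mateo in UTC: 10:30-13:05, 13:10-17:25 (add 2h to convert from UTC-2).
Viktor ∩ Oliver: 09:50-10:30, 14:20-16:35.
Viktor ∩ Oliver ∩ Nikolai: 14:20-14:55, 15:55-16:35.
Viktor ∩ Oliver ∩ Nikolai ∩ Freya: ∅.
Viktor ∩ Oliver ∩ Nikolai ∩ Freya ∩ Leo: ∅.
Viktor ∩ Oliver ∩ Nikolai ∩ Freya ∩ Leo ∩ Mateo: ∅.
There is no time when everyone is free.
There is no common window, so the total is 0 minutes.

0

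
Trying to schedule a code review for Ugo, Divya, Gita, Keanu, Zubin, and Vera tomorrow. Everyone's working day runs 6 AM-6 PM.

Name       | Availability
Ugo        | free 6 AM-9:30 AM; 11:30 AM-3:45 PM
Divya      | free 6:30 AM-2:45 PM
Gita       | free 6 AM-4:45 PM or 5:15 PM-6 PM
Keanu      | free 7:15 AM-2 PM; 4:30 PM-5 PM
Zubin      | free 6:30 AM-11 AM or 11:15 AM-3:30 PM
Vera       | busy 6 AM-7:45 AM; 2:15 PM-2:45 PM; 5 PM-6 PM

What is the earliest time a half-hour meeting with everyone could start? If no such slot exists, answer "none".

07:45

Ugo free: 06:00-09:30, 11:30-15:45.
Divya free: 06:30-14:45.
Gita free: 06:00-16:45, 17:15-18:00.
Keanu free: 07:15-14:00, 16:30-17:00.
Zubin free: 06:30-11:00, 11:15-15:30.
Vera free: 07:45-14:15, 14:45-17:00 (invert busy blocks within the working day).
Ugo ∩ Divya: 06:30-09:30, 11:30-14:45.
Ugo ∩ Divya ∩ Gita: 06:30-09:30, 11:30-14:45.
Ugo ∩ Divya ∩ Gita ∩ Keanu: 07:15-09:30, 11:30-14:00.
Ugo ∩ Divya ∩ Gita ∩ Keanu ∩ Zubin: 07:15-09:30, 11:30-14:00.
Ugo ∩ Divya ∩ Gita ∩ Keanu ∩ Zubin ∩ Vera: 07:45-09:30, 11:30-14:00.
So the common availability across everyone is 07:45-09:30, 11:30-14:00.
The first common window of at least 30 minutes is 07:45-09:30, so the earliest start is 07:45.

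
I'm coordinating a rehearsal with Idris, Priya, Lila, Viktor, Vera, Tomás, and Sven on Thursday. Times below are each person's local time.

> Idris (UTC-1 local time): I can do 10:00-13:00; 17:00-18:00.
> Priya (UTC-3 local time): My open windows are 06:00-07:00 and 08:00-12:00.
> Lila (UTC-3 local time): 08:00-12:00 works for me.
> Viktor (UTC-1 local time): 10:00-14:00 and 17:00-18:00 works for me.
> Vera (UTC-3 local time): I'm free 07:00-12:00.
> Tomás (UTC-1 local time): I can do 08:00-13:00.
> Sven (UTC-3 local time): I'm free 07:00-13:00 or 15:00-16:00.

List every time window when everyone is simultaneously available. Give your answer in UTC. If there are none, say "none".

Idris in UTC: 11:00-14:00, 18:00-19:00 (add 1h to convert from UTC-1).
Priya in UTC: 09:00-10:00, 11:00-15:00 (add 3h to convert from UTC-3).
Lila in UTC: 11:00-15:00 (add 3h to convert from UTC-3).
Viktor in UTC: 11:00-15:00, 18:00-19:00 (add 1h to convert from UTC-1).
Vera in UTC: 10:00-15:00 (add 3h to convert from UTC-3).
Tomás in UTC: 09:00-14:00 (add 1h to convert from UTC-1).
Sven in UTC: 10:00-16:00, 18:00-19:00 (add 3h to convert from UTC-3).
Idris ∩ Priya: 11:00-14:00.
Idris ∩ Priya ∩ Lila: 11:00-14:00.
Idris ∩ Priya ∩ Lila ∩ Viktor: 11:00-14:00.
Idris ∩ Priya ∩ Lila ∩ Viktor ∩ Vera: 11:00-14:00.
Idris ∩ Priya ∩ Lila ∩ Viktor ∩ Vera ∩ Tomás: 11:00-14:00.
Idris ∩ Priya ∩ Lila ∩ Viktor ∩ Vera ∩ Tomás ∩ Sven: 11:00-14:00.

11:00-14:00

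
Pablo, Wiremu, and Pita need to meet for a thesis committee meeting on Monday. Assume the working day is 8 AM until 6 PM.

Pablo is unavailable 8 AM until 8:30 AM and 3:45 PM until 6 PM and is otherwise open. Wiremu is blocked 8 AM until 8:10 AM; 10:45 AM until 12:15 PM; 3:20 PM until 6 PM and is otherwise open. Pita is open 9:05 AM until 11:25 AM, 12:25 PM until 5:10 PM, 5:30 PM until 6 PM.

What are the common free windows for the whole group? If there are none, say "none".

09:05-10:45, 12:25-15:20

Pablo free: 08:30-15:45 (invert busy blocks within the working day).
Wiremu free: 08:10-10:45, 12:15-15:20 (invert busy blocks within the working day).
Pita free: 09:05-11:25, 12:25-17:10, 17:30-18:00.
Pablo ∩ Wiremu: 08:30-10:45, 12:15-15:20.
Pablo ∩ Wiremu ∩ Pita: 09:05-10:45, 12:25-15:20.
Those are the intersection windows.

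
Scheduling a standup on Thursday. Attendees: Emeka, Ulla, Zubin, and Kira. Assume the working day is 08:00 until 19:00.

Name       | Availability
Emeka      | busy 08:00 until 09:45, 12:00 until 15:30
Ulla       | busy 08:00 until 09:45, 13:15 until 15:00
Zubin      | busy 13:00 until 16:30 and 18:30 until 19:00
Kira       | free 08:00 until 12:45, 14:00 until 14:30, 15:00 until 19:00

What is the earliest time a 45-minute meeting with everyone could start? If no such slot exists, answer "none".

09:45

Emeka free: 09:45-12:00, 15:30-19:00 (invert busy blocks within the working day).
Ulla free: 09:45-13:15, 15:00-19:00 (invert busy blocks within the working day).
Zubin free: 08:00-13:00, 16:30-18:30 (invert busy blocks within the working day).
Kira free: 08:00-12:45, 14:00-14:30, 15:00-19:00.
Emeka ∩ Ulla: 09:45-12:00, 15:30-19:00.
Emeka ∩ Ulla ∩ Zubin: 09:45-12:00, 16:30-18:30.
Emeka ∩ Ulla ∩ Zubin ∩ Kira: 09:45-12:00, 16:30-18:30.
So the common availability across everyone is 09:45-12:00, 16:30-18:30.
The first common window of at least 45 minutes is 09:45-12:00, so the earliest start is 09:45.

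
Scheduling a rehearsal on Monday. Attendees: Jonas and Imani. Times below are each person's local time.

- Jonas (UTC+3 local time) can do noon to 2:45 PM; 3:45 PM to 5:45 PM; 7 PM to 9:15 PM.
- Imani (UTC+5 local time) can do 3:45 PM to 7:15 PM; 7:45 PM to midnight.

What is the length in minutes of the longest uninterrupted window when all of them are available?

135

Jonas in UTC: 09:00-11:45, 12:45-14:45, 16:00-18:15 (subtract 3h to convert from UTC+3).
Imani in UTC: 10:45-14:15, 14:45-19:00 (subtract 5h to convert from UTC+5).
Jonas ∩ Imani: 10:45-11:45, 12:45-14:15, 16:00-18:15.
Those are the intersection windows.
The longest is 16:00-18:15 at 135 minutes.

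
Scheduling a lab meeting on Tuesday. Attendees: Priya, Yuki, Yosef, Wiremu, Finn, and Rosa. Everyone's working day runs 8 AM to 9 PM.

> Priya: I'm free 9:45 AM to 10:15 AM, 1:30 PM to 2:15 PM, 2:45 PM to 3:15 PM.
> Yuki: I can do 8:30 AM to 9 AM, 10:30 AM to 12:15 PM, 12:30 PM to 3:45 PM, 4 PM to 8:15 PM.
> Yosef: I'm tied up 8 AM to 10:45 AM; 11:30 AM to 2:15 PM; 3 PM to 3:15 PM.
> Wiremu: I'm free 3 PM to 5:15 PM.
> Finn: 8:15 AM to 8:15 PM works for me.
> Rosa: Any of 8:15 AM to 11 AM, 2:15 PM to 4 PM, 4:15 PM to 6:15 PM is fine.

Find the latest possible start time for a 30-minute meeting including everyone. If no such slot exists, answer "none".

none

Priya free: 09:45-10:15, 13:30-14:15, 14:45-15:15.
Yuki free: 08:30-09:00, 10:30-12:15, 12:30-15:45, 16:00-20:15.
Yosef free: 10:45-11:30, 14:15-15:00, 15:15-21:00 (invert busy blocks within the working day).
Wiremu free: 15:00-17:15.
Finn free: 08:15-20:15.
Rosa free: 08:15-11:00, 14:15-16:00, 16:15-18:15.
Priya ∩ Yuki: 13:30-14:15, 14:45-15:15.
Priya ∩ Yuki ∩ Yosef: 14:45-15:00.
Priya ∩ Yuki ∩ Yosef ∩ Wiremu: ∅.
Priya ∩ Yuki ∩ Yosef ∩ Wiremu ∩ Finn: ∅.
Priya ∩ Yuki ∩ Yosef ∩ Wiremu ∩ Finn ∩ Rosa: ∅.
There is no time when everyone is free.
No common window is at least 30 minutes long.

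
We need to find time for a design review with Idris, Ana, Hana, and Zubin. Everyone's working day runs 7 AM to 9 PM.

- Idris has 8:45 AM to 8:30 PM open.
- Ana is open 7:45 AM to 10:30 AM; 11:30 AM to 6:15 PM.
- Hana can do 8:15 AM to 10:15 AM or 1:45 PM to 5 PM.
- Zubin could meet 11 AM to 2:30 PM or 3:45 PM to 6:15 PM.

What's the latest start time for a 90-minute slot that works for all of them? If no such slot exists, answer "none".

none

Idris ∩ Ana: 08:45-10:30, 11:30-18:15.
Idris ∩ Ana ∩ Hana: 08:45-10:15, 13:45-17:00.
Idris ∩ Ana ∩ Hana ∩ Zubin: 13:45-14:30, 15:45-17:00.
So the common availability across everyone is 13:45-14:30, 15:45-17:00.
No common window is at least 90 minutes long.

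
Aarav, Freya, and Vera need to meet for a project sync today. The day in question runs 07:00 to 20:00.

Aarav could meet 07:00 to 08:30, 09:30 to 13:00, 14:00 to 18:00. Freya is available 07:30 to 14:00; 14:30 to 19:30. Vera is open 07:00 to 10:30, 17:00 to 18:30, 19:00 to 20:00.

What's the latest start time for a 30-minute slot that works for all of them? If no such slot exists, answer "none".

17:30

Aarav ∩ Freya: 07:30-08:30, 09:30-13:00, 14:30-18:00.
Aarav ∩ Freya ∩ Vera: 07:30-08:30, 09:30-10:30, 17:00-18:00.
So the common availability across everyone is 07:30-08:30, 09:30-10:30, 17:00-18:00.
The last common window of at least 30 minutes is 17:00-18:00; a 30-minute meeting can start as late as 17:30 and still end by 18:00.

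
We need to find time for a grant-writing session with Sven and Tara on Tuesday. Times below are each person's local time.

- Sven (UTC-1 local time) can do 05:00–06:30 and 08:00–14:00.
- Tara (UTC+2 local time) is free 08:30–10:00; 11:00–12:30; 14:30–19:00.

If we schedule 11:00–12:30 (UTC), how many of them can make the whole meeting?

Sven in UTC: 06:00-07:30, 09:00-15:00 (add 1h to convert from UTC-1).
Tara in UTC: 06:30-08:00, 09:00-10:30, 12:30-17:00 (subtract 2h to convert from UTC+2).
Sven can make the full 11:00-12:30 slot — that's 1.

1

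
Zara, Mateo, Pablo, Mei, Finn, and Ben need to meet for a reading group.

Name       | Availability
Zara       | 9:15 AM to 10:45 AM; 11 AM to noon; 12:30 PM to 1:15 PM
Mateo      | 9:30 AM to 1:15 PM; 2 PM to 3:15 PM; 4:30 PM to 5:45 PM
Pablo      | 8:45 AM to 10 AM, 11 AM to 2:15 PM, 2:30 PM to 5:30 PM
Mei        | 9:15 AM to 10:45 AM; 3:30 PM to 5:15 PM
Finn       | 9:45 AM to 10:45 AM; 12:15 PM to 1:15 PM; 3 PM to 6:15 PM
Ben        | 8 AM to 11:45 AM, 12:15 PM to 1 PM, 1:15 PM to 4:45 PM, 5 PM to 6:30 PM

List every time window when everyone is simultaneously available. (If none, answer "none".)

09:45-10:00

Zara ∩ Mateo: 09:30-10:45, 11:00-12:00, 12:30-13:15.
Zara ∩ Mateo ∩ Pablo: 09:30-10:00, 11:00-12:00, 12:30-13:15.
Zara ∩ Mateo ∩ Pablo ∩ Mei: 09:30-10:00.
Zara ∩ Mateo ∩ Pablo ∩ Mei ∩ Finn: 09:45-10:00.
Zara ∩ Mateo ∩ Pablo ∩ Mei ∩ Finn ∩ Ben: 09:45-10:00.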